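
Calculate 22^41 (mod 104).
16

Repeated squaring. Binary of 41 = 101001.
22^1 ≡ 22 (mod 104); 22^2 ≡ 68 (mod 104); 22^4 ≡ 48 (mod 104); 22^8 ≡ 16 (mod 104); 22^16 ≡ 48 (mod 104); 22^32 ≡ 16 (mod 104)
22^41 = 22^1 × 22^8 × 22^32 ≡ 16 (mod 104)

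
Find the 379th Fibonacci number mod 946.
639

Matrix identity: Q^n = [[F_(n+1), F_n], [F_n, F_(n-1)]] with Q = [[1,1],[1,0]].
n = 379 = 101111011₂. Square-and-multiply, entries mod 946:
Q^1 = [[1,1],[1,0]]
Q^2 = (Q^1)² = [[2,1],[1,1]]
Q^5 = (Q^2)²·Q = [[8,5],[5,3]]
Q^11 = (Q^5)²·Q = [[144,89],[89,55]]
Q^23 = (Q^11)²·Q = [[14,277],[277,683]]
Q^47 = (Q^23)²·Q = [[384,299],[299,85]]
Q^94 = (Q^47)² = [[357,223],[223,134]]
Q^189 = (Q^94)²·Q = [[33,276],[276,703]]
Q^379 = (Q^189)²·Q = [[385,639],[639,692]]
F_379 mod 946 = Q^379[0][1] = 639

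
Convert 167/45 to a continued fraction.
[3; 1, 2, 2, 6]

Euclidean algorithm steps:
167 = 3 × 45 + 32
45 = 1 × 32 + 13
32 = 2 × 13 + 6
13 = 2 × 6 + 1
6 = 6 × 1 + 0
Continued fraction: [3; 1, 2, 2, 6]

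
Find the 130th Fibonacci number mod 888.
271

Matrix identity: Q^n = [[F_(n+1), F_n], [F_n, F_(n-1)]] with Q = [[1,1],[1,0]].
n = 130 = 10000010₂. Square-and-multiply, entries mod 888:
Q^1 = [[1,1],[1,0]]
Q^2 = (Q^1)² = [[2,1],[1,1]]
Q^4 = (Q^2)² = [[5,3],[3,2]]
Q^8 = (Q^4)² = [[34,21],[21,13]]
Q^16 = (Q^8)² = [[709,99],[99,610]]
Q^32 = (Q^16)² = [[106,45],[45,61]]
Q^65 = (Q^32)²·Q = [[352,829],[829,411]]
Q^130 = (Q^65)² = [[401,271],[271,130]]
F_130 mod 888 = Q^130[0][1] = 271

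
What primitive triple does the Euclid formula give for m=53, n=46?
(693, 4876, 4925)

Euclid's formula: a = m² - n², b = 2mn, c = m² + n²
m = 53, n = 46
a = 53² - 46² = 2809 - 2116 = 693
b = 2 × 53 × 46 = 4876
c = 53² + 46² = 2809 + 2116 = 4925
Verification: 693² + 4876² = 480249 + 23775376 = 24255625 = 4925² ✓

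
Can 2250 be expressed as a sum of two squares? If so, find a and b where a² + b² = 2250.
15² + 45² (a=15, b=45)

Factorization: 2250 = 2 × 3^2 × 5^3
By Fermat: n is sum of two squares iff every prime p ≡ 3 (mod 4) appears to even power.
All primes ≡ 3 (mod 4) appear to even power.
Search a = 0, 1, 2, … for 2250 - a² a perfect square: first hit at a = 15: 2250 - 225 = 2025 = 45².
2250 = 15² + 45² = 225 + 2025 ✓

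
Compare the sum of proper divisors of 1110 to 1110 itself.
abundant

Proper divisors of 1110: sum = 1 + 2 + 3 + 5 + 6 + 10 + 15 + 30 + 37 + 74 + 111 + 185 + 222 + 370 + 555 = 1626
Since 1626 > 1110, 1110 is abundant.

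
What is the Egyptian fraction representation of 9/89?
1/10 + 1/890

Greedy algorithm:
9/89: ceiling(89/9) = 10, use 1/10
1/890: ceiling(890/1) = 890, use 1/890
Result: 9/89 = 1/10 + 1/890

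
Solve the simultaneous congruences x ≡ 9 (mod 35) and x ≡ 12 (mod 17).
114

Using Chinese Remainder Theorem:
M = 35 × 17 = 595
M1 = 17, M2 = 35
y1 = 17^(-1) mod 35 = 33
y2 = 35^(-1) mod 17 = 1
x = (9×17×33 + 12×35×1) mod 595 = 114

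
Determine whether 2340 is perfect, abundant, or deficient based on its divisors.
abundant

Proper divisors of 2340: sum = 1 + 2 + 3 + 4 + 5 + 6 + 9 + 10 + ... + 468 + 585 + 780 + 1170 (35 divisors) = 5304
Since 5304 > 2340, 2340 is abundant.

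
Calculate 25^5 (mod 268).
241

Repeated squaring. Binary of 5 = 101.
25^1 ≡ 25 (mod 268); 25^2 ≡ 89 (mod 268); 25^4 ≡ 149 (mod 268)
25^5 = 25^1 × 25^4 ≡ 241 (mod 268)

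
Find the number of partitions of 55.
451276

p(n) counts ways to write n as a sum of positive integers (order ignored).
Euler's pentagonal recurrence: p(k) = p(k-1) + p(k-2) - p(k-5) - p(k-7) + p(k-12) + p(k-15) - ... (offsets j(3j∓1)/2, signs ++--, p(0)=1, p(<0)=0).
DP table for k = 0..54: p(0)=1, p(1)=1, p(2)=2, p(3)=3, p(4)=5, p(5)=7, p(6)=11, p(7)=15, p(8)=22, p(9)=30, p(10)=42, p(11)=56, p(12)=77, p(13)=101, p(14)=135, p(15)=176, p(16)=231, p(17)=297, p(18)=385, p(19)=490, p(20)=627, p(21)=792, p(22)=1002, p(23)=1255, p(24)=1575, p(25)=1958, p(26)=2436, p(27)=3010, p(28)=3718, p(29)=4565, p(30)=5604, p(31)=6842, p(32)=8349, p(33)=10143, p(34)=12310, p(35)=14883, p(36)=17977, p(37)=21637, p(38)=26015, p(39)=31185, p(40)=37338, p(41)=44583, p(42)=53174, p(43)=63261, p(44)=75175, p(45)=89134, p(46)=105558, p(47)=124754, p(48)=147273, p(49)=173525, p(50)=204226, p(51)=239943, p(52)=281589, p(53)=329931, p(54)=386155.
Final step: p(55) = p(54) + p(53) - p(50) - p(48) + p(43) + p(40) - p(33) - p(29) + p(20) + p(15) - p(4)
= 386155 + 329931 - 204226 - 147273 + 63261 + 37338 - 10143 - 4565 + 627 + 176 - 5
= 451276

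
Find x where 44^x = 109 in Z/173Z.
100

Baby-step giant-step with step n = ⌈√173⌉ = 14.
Baby steps 44^j mod 173 (j:value) for j=0..13: 0:1, 1:44, 2:33, 3:68, 4:51, 5:168, 6:126, 7:8, 8:6, 9:91, 10:25, 11:62, 12:133, 13:143.
Giant-step multiplier: 44^(-14) ≡ 44^(172-14) = 44^158 ≡ 73 (mod 173).
Giant steps γ_i = 109·73^i mod 173: γ_0=109, γ_1=172, γ_2=100, γ_3=34, γ_4=60, γ_5=55, γ_6=36, γ_7=33 (in table at j=2).
x = i·n + j = 7·14 + 2 = 100.
Check: 44^100 ≡ 109 (mod 173).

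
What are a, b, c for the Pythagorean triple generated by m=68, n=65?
(399, 8840, 8849)

Euclid's formula: a = m² - n², b = 2mn, c = m² + n²
m = 68, n = 65
a = 68² - 65² = 4624 - 4225 = 399
b = 2 × 68 × 65 = 8840
c = 68² + 65² = 4624 + 4225 = 8849
Verification: 399² + 8840² = 159201 + 78145600 = 78304801 = 8849² ✓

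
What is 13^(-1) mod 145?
67

gcd(13, 145) = 1, so the inverse exists.
Extended Euclidean algorithm on (145, 13):
145 = 11 × 13 + 2  ⟹  2 = (1)·145 + (-11)·13
13 = 6 × 2 + 1  ⟹  1 = (-6)·145 + (67)·13
So (67)·13 ≡ 1 (mod 145), i.e. 13^(-1) ≡ 67 (mod 145).
Check: 13 × 67 = 871 ≡ 1 (mod 145)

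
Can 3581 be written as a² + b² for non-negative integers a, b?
10² + 59² (a=10, b=59)

Factorization: 3581 = 3581
By Fermat: n is sum of two squares iff every prime p ≡ 3 (mod 4) appears to even power.
All primes ≡ 3 (mod 4) appear to even power.
Search a = 0, 1, 2, … for 3581 - a² a perfect square: first hit at a = 10: 3581 - 100 = 3481 = 59².
3581 = 10² + 59² = 100 + 3481 ✓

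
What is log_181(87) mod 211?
12

Baby-step giant-step with step n = ⌈√211⌉ = 15.
Baby steps 181^j mod 211 (j:value) for j=0..14: 0:1, 1:181, 2:56, 3:8, 4:182, 5:26, 6:64, 7:190, 8:208, 9:90, 10:43, 11:187, 12:87, 13:133, 14:19.
h = 87 is already in the table at j=12, so x = 12.
Check: 181^12 ≡ 87 (mod 211).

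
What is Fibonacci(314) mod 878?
633

Matrix identity: Q^n = [[F_(n+1), F_n], [F_n, F_(n-1)]] with Q = [[1,1],[1,0]].
n = 314 = 100111010₂. Square-and-multiply, entries mod 878:
Q^1 = [[1,1],[1,0]]
Q^2 = (Q^1)² = [[2,1],[1,1]]
Q^4 = (Q^2)² = [[5,3],[3,2]]
Q^9 = (Q^4)²·Q = [[55,34],[34,21]]
Q^19 = (Q^9)²·Q = [[619,669],[669,828]]
Q^39 = (Q^19)²·Q = [[621,134],[134,487]]
Q^78 = (Q^39)² = [[595,90],[90,505]]
Q^157 = (Q^78)²·Q = [[175,389],[389,664]]
Q^314 = (Q^157)² = [[200,633],[633,445]]
F_314 mod 878 = Q^314[0][1] = 633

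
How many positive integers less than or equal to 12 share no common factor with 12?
4

12 = 2^2 × 3
φ(n) = n × ∏(1 - 1/p) for each prime p dividing n
φ(12) = 12 × (1 - 1/2) × (1 - 1/3) = 4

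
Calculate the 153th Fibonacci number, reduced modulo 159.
19

Matrix identity: Q^n = [[F_(n+1), F_n], [F_n, F_(n-1)]] with Q = [[1,1],[1,0]].
n = 153 = 10011001₂. Square-and-multiply, entries mod 159:
Q^1 = [[1,1],[1,0]]
Q^2 = (Q^1)² = [[2,1],[1,1]]
Q^4 = (Q^2)² = [[5,3],[3,2]]
Q^9 = (Q^4)²·Q = [[55,34],[34,21]]
Q^19 = (Q^9)²·Q = [[87,47],[47,40]]
Q^38 = (Q^19)² = [[79,86],[86,152]]
Q^76 = (Q^38)² = [[122,150],[150,131]]
Q^153 = (Q^76)²·Q = [[127,19],[19,108]]
F_153 mod 159 = Q^153[0][1] = 19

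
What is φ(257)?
256

257 = 257
φ(n) = n × ∏(1 - 1/p) for each prime p dividing n
φ(257) = 257 × (1 - 1/257) = 256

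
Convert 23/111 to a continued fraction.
[0; 4, 1, 4, 1, 3]

Euclidean algorithm steps:
23 = 0 × 111 + 23
111 = 4 × 23 + 19
23 = 1 × 19 + 4
19 = 4 × 4 + 3
4 = 1 × 3 + 1
3 = 3 × 1 + 0
Continued fraction: [0; 4, 1, 4, 1, 3]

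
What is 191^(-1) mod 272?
47

gcd(191, 272) = 1, so the inverse exists.
Extended Euclidean algorithm on (272, 191):
272 = 1 × 191 + 81  ⟹  81 = (1)·272 + (-1)·191
191 = 2 × 81 + 29  ⟹  29 = (-2)·272 + (3)·191
81 = 2 × 29 + 23  ⟹  23 = (5)·272 + (-7)·191
29 = 1 × 23 + 6  ⟹  6 = (-7)·272 + (10)·191
23 = 3 × 6 + 5  ⟹  5 = (26)·272 + (-37)·191
6 = 1 × 5 + 1  ⟹  1 = (-33)·272 + (47)·191
So (47)·191 ≡ 1 (mod 272), i.e. 191^(-1) ≡ 47 (mod 272).
Check: 191 × 47 = 8977 ≡ 1 (mod 272)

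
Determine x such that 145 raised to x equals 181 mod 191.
103

Baby-step giant-step with step n = ⌈√191⌉ = 14.
Baby steps 145^j mod 191 (j:value) for j=0..13: 0:1, 1:145, 2:15, 3:74, 4:34, 5:155, 6:128, 7:33, 8:10, 9:113, 10:150, 11:167, 12:149, 13:22.
Giant-step multiplier: 145^(-14) ≡ 145^(190-14) = 145^176 ≡ 67 (mod 191).
Giant steps γ_i = 181·67^i mod 191: γ_0=181, γ_1=94, γ_2=186, γ_3=47, γ_4=93, γ_5=119, γ_6=142, γ_7=155 (in table at j=5).
x = i·n + j = 7·14 + 5 = 103.
Check: 145^103 ≡ 181 (mod 191).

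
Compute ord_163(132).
27

163 is prime, so ord(132) divides φ(163) = 162.
Divisors of 162: 1, 2, 3, 6, 9, 18, 27, 54, 81, 162.
Repeated squaring: 132^1 ≡ 132, 132^2 ≡ 146, 132^4 ≡ 126, 132^8 ≡ 65, 132^16 ≡ 150, 132^32 ≡ 6, 132^64 ≡ 36, 132^128 ≡ 155 (mod 163).
Test 132^d mod 163 for each divisor d in increasing order:
132^1 ≡ 132
132^2 ≡ 146
132^3 = 132^2·132^1 ≡ 38
132^6 = 132^4·132^2 ≡ 140
132^9 = 132^8·132^1 ≡ 104
132^18 = 132^16·132^2 ≡ 58
132^27 = 132^16·132^8·132^2·132^1 ≡ 1  ← first divisor giving 1
The order is 27.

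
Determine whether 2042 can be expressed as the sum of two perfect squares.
19² + 41² (a=19, b=41)

Factorization: 2042 = 2 × 1021
By Fermat: n is sum of two squares iff every prime p ≡ 3 (mod 4) appears to even power.
All primes ≡ 3 (mod 4) appear to even power.
Search a = 0, 1, 2, … for 2042 - a² a perfect square: first hit at a = 19: 2042 - 361 = 1681 = 41².
2042 = 19² + 41² = 361 + 1681 ✓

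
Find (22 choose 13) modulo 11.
0

Using Lucas' theorem:
Write n=22 and k=13 in base 11:
n in base 11: [2, 0]
k in base 11: [1, 2]
C(22,13) mod 11 = ∏ C(n_i, k_i) mod 11
Digit binomials (mod 11): C(2,1) = 2; C(0,2) = 0 (k_i > n_i)
Product: 2 × 0 = 0 ≡ 0 (mod 11)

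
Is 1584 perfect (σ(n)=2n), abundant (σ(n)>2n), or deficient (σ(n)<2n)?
abundant

Proper divisors of 1584: sum = 1 + 2 + 3 + 4 + 6 + 8 + 9 + 11 + ... + 264 + 396 + 528 + 792 (29 divisors) = 3252
Since 3252 > 1584, 1584 is abundant.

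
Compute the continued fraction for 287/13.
[22; 13]

Euclidean algorithm steps:
287 = 22 × 13 + 1
13 = 13 × 1 + 0
Continued fraction: [22; 13]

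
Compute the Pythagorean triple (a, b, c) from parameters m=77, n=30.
(5029, 4620, 6829)

Euclid's formula: a = m² - n², b = 2mn, c = m² + n²
m = 77, n = 30
a = 77² - 30² = 5929 - 900 = 5029
b = 2 × 77 × 30 = 4620
c = 77² + 30² = 5929 + 900 = 6829
Verification: 5029² + 4620² = 25290841 + 21344400 = 46635241 = 6829² ✓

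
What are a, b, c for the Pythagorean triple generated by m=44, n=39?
(415, 3432, 3457)

Euclid's formula: a = m² - n², b = 2mn, c = m² + n²
m = 44, n = 39
a = 44² - 39² = 1936 - 1521 = 415
b = 2 × 44 × 39 = 3432
c = 44² + 39² = 1936 + 1521 = 3457
Verification: 415² + 3432² = 172225 + 11778624 = 11950849 = 3457² ✓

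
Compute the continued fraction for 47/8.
[5; 1, 7]

Euclidean algorithm steps:
47 = 5 × 8 + 7
8 = 1 × 7 + 1
7 = 7 × 1 + 0
Continued fraction: [5; 1, 7]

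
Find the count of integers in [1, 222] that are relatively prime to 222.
72

222 = 2 × 3 × 37
φ(n) = n × ∏(1 - 1/p) for each prime p dividing n
φ(222) = 222 × (1 - 1/2) × (1 - 1/3) × (1 - 1/37) = 72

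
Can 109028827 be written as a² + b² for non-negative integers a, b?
Not possible

Factorization: 109028827 = 89 × 107^3
By Fermat: n is sum of two squares iff every prime p ≡ 3 (mod 4) appears to even power.
Prime(s) ≡ 3 (mod 4) with odd exponent: [(107, 3)]
Therefore 109028827 cannot be expressed as a² + b².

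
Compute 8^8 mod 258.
250

Repeated squaring. Binary of 8 = 1000.
8^1 ≡ 8 (mod 258); 8^2 ≡ 64 (mod 258); 8^4 ≡ 226 (mod 258); 8^8 ≡ 250 (mod 258)
8^8 = 8^8 ≡ 250 (mod 258)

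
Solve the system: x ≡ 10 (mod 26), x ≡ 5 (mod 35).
530

Using Chinese Remainder Theorem:
M = 26 × 35 = 910
M1 = 35, M2 = 26
y1 = 35^(-1) mod 26 = 3
y2 = 26^(-1) mod 35 = 31
x = (10×35×3 + 5×26×31) mod 910 = 530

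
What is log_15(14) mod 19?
17

Baby-step giant-step with step n = ⌈√19⌉ = 5.
Baby steps 15^j mod 19 (j:value) for j=0..4: 0:1, 1:15, 2:16, 3:12, 4:9.
Giant-step multiplier: 15^(-5) ≡ 15^(18-5) = 15^13 ≡ 10 (mod 19).
Giant steps γ_i = 14·10^i mod 19: γ_0=14, γ_1=7, γ_2=13, γ_3=16 (in table at j=2).
x = i·n + j = 3·5 + 2 = 17.
Check: 15^17 ≡ 14 (mod 19).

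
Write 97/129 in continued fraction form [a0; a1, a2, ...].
[0; 1, 3, 32]

Euclidean algorithm steps:
97 = 0 × 129 + 97
129 = 1 × 97 + 32
97 = 3 × 32 + 1
32 = 32 × 1 + 0
Continued fraction: [0; 1, 3, 32]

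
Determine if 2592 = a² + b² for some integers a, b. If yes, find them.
36² + 36² (a=36, b=36)

Factorization: 2592 = 2^5 × 3^4
By Fermat: n is sum of two squares iff every prime p ≡ 3 (mod 4) appears to even power.
All primes ≡ 3 (mod 4) appear to even power.
Search a = 0, 1, 2, … for 2592 - a² a perfect square: first hit at a = 36: 2592 - 1296 = 1296 = 36².
2592 = 36² + 36² = 1296 + 1296 ✓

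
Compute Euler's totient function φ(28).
12

28 = 2^2 × 7
φ(n) = n × ∏(1 - 1/p) for each prime p dividing n
φ(28) = 28 × (1 - 1/2) × (1 - 1/7) = 12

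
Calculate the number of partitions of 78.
12132164

p(n) counts ways to write n as a sum of positive integers (order ignored).
Euler's pentagonal recurrence: p(k) = p(k-1) + p(k-2) - p(k-5) - p(k-7) + p(k-12) + p(k-15) - ... (offsets j(3j∓1)/2, signs ++--, p(0)=1, p(<0)=0).
DP table for k = 0..77: p(0)=1, p(1)=1, p(2)=2, p(3)=3, p(4)=5, p(5)=7, p(6)=11, p(7)=15, p(8)=22, p(9)=30, p(10)=42, p(11)=56, p(12)=77, p(13)=101, p(14)=135, p(15)=176, p(16)=231, p(17)=297, p(18)=385, p(19)=490, p(20)=627, p(21)=792, p(22)=1002, p(23)=1255, p(24)=1575, p(25)=1958, p(26)=2436, p(27)=3010, p(28)=3718, p(29)=4565, p(30)=5604, p(31)=6842, p(32)=8349, p(33)=10143, p(34)=12310, p(35)=14883, p(36)=17977, p(37)=21637, p(38)=26015, p(39)=31185, p(40)=37338, p(41)=44583, p(42)=53174, p(43)=63261, p(44)=75175, p(45)=89134, p(46)=105558, p(47)=124754, p(48)=147273, p(49)=173525, p(50)=204226, p(51)=239943, p(52)=281589, p(53)=329931, p(54)=386155, p(55)=451276, p(56)=526823, p(57)=614154, p(58)=715220, p(59)=831820, p(60)=966467, p(61)=1121505, p(62)=1300156, p(63)=1505499, p(64)=1741630, p(65)=2012558, p(66)=2323520, p(67)=2679689, p(68)=3087735, p(69)=3554345, p(70)=4087968, p(71)=4697205, p(72)=5392783, p(73)=6185689, p(74)=7089500, p(75)=8118264, p(76)=9289091, p(77)=10619863.
Final step: p(78) = p(77) + p(76) - p(73) - p(71) + p(66) + p(63) - p(56) - p(52) + p(43) + p(38) - p(27) - p(21) + p(8) + p(1)
= 10619863 + 9289091 - 6185689 - 4697205 + 2323520 + 1505499 - 526823 - 281589 + 63261 + 26015 - 3010 - 792 + 22 + 1
= 12132164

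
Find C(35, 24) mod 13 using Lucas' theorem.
0

Using Lucas' theorem:
Write n=35 and k=24 in base 13:
n in base 13: [2, 9]
k in base 13: [1, 11]
C(35,24) mod 13 = ∏ C(n_i, k_i) mod 13
Digit binomials (mod 13): C(2,1) = 2; C(9,11) = 0 (k_i > n_i)
Product: 2 × 0 = 0 ≡ 0 (mod 13)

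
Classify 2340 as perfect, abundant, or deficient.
abundant

Proper divisors of 2340: sum = 1 + 2 + 3 + 4 + 5 + 6 + 9 + 10 + ... + 468 + 585 + 780 + 1170 (35 divisors) = 5304
Since 5304 > 2340, 2340 is abundant.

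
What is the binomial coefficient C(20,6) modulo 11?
7

Using Lucas' theorem:
Write n=20 and k=6 in base 11:
n in base 11: [1, 9]
k in base 11: [0, 6]
C(20,6) mod 11 = ∏ C(n_i, k_i) mod 11
Digit binomials (mod 11): C(1,0) = 1; C(9,6) = 84 ≡ 7
Product: 1 × 7 = 7 ≡ 7 (mod 11)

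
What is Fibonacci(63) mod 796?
2

Matrix identity: Q^n = [[F_(n+1), F_n], [F_n, F_(n-1)]] with Q = [[1,1],[1,0]].
n = 63 = 111111₂. Square-and-multiply, entries mod 796:
Q^1 = [[1,1],[1,0]]
Q^3 = (Q^1)²·Q = [[3,2],[2,1]]
Q^7 = (Q^3)²·Q = [[21,13],[13,8]]
Q^15 = (Q^7)²·Q = [[191,610],[610,377]]
Q^31 = (Q^15)²·Q = [[453,233],[233,220]]
Q^63 = (Q^31)²·Q = [[795,2],[2,793]]
F_63 mod 796 = Q^63[0][1] = 2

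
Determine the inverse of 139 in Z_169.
107

gcd(139, 169) = 1, so the inverse exists.
Extended Euclidean algorithm on (169, 139):
169 = 1 × 139 + 30  ⟹  30 = (1)·169 + (-1)·139
139 = 4 × 30 + 19  ⟹  19 = (-4)·169 + (5)·139
30 = 1 × 19 + 11  ⟹  11 = (5)·169 + (-6)·139
19 = 1 × 11 + 8  ⟹  8 = (-9)·169 + (11)·139
11 = 1 × 8 + 3  ⟹  3 = (14)·169 + (-17)·139
8 = 2 × 3 + 2  ⟹  2 = (-37)·169 + (45)·139
3 = 1 × 2 + 1  ⟹  1 = (51)·169 + (-62)·139
So (-62)·139 ≡ 1 (mod 169), i.e. 139^(-1) ≡ -62 ≡ 107 (mod 169).
Check: 139 × 107 = 14873 ≡ 1 (mod 169)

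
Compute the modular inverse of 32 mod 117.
11

gcd(32, 117) = 1, so the inverse exists.
Extended Euclidean algorithm on (117, 32):
117 = 3 × 32 + 21  ⟹  21 = (1)·117 + (-3)·32
32 = 1 × 21 + 11  ⟹  11 = (-1)·117 + (4)·32
21 = 1 × 11 + 10  ⟹  10 = (2)·117 + (-7)·32
11 = 1 × 10 + 1  ⟹  1 = (-3)·117 + (11)·32
So (11)·32 ≡ 1 (mod 117), i.e. 32^(-1) ≡ 11 (mod 117).
Check: 32 × 11 = 352 ≡ 1 (mod 117)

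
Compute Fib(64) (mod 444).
411

Matrix identity: Q^n = [[F_(n+1), F_n], [F_n, F_(n-1)]] with Q = [[1,1],[1,0]].
n = 64 = 1000000₂. Square-and-multiply, entries mod 444:
Q^1 = [[1,1],[1,0]]
Q^2 = (Q^1)² = [[2,1],[1,1]]
Q^4 = (Q^2)² = [[5,3],[3,2]]
Q^8 = (Q^4)² = [[34,21],[21,13]]
Q^16 = (Q^8)² = [[265,99],[99,166]]
Q^32 = (Q^16)² = [[106,45],[45,61]]
Q^64 = (Q^32)² = [[385,411],[411,418]]
F_64 mod 444 = Q^64[0][1] = 411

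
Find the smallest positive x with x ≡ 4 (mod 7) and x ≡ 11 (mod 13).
11

Using Chinese Remainder Theorem:
M = 7 × 13 = 91
M1 = 13, M2 = 7
y1 = 13^(-1) mod 7 = 6
y2 = 7^(-1) mod 13 = 2
x = (4×13×6 + 11×7×2) mod 91 = 11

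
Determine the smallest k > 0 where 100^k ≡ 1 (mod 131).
65

131 is prime, so ord(100) divides φ(131) = 130.
Divisors of 130: 1, 2, 5, 10, 13, 26, 65, 130.
Repeated squaring: 100^1 ≡ 100, 100^2 ≡ 44, 100^4 ≡ 102, 100^8 ≡ 55, 100^16 ≡ 12, 100^32 ≡ 13, 100^64 ≡ 38, 100^128 ≡ 3 (mod 131).
Test 100^d mod 131 for each divisor d in increasing order:
100^1 ≡ 100
100^2 ≡ 44
100^5 = 100^4·100^1 ≡ 113
100^10 = 100^8·100^2 ≡ 62
100^13 = 100^8·100^4·100^1 ≡ 58
100^26 = 100^16·100^8·100^2 ≡ 89
100^65 = 100^64·100^1 ≡ 1  ← first divisor giving 1
The order is 65.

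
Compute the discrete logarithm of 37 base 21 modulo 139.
104

Baby-step giant-step with step n = ⌈√139⌉ = 12.
Baby steps 21^j mod 139 (j:value) for j=0..11: 0:1, 1:21, 2:24, 3:87, 4:20, 5:3, 6:63, 7:72, 8:122, 9:60, 10:9, 11:50.
Giant-step multiplier: 21^(-12) ≡ 21^(138-12) = 21^126 ≡ 65 (mod 139).
Giant steps γ_i = 37·65^i mod 139: γ_0=37, γ_1=42, γ_2=89, γ_3=86, γ_4=30, γ_5=4, γ_6=121, γ_7=81, γ_8=122 (in table at j=8).
x = i·n + j = 8·12 + 8 = 104.
Check: 21^104 ≡ 37 (mod 139).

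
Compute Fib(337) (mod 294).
1

Matrix identity: Q^n = [[F_(n+1), F_n], [F_n, F_(n-1)]] with Q = [[1,1],[1,0]].
n = 337 = 101010001₂. Square-and-multiply, entries mod 294:
Q^1 = [[1,1],[1,0]]
Q^2 = (Q^1)² = [[2,1],[1,1]]
Q^5 = (Q^2)²·Q = [[8,5],[5,3]]
Q^10 = (Q^5)² = [[89,55],[55,34]]
Q^21 = (Q^10)²·Q = [[71,68],[68,3]]
Q^42 = (Q^21)² = [[257,34],[34,223]]
Q^84 = (Q^42)² = [[173,150],[150,23]]
Q^168 = (Q^84)² = [[97,0],[0,97]]
Q^337 = (Q^168)²·Q = [[1,1],[1,0]]
F_337 mod 294 = Q^337[0][1] = 1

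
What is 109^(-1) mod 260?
229

gcd(109, 260) = 1, so the inverse exists.
Extended Euclidean algorithm on (260, 109):
260 = 2 × 109 + 42  ⟹  42 = (1)·260 + (-2)·109
109 = 2 × 42 + 25  ⟹  25 = (-2)·260 + (5)·109
42 = 1 × 25 + 17  ⟹  17 = (3)·260 + (-7)·109
25 = 1 × 17 + 8  ⟹  8 = (-5)·260 + (12)·109
17 = 2 × 8 + 1  ⟹  1 = (13)·260 + (-31)·109
So (-31)·109 ≡ 1 (mod 260), i.e. 109^(-1) ≡ -31 ≡ 229 (mod 260).
Check: 109 × 229 = 24961 ≡ 1 (mod 260)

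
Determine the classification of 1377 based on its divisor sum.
deficient

Proper divisors of 1377: sum = 1 + 3 + 9 + 17 + 27 + 51 + 81 + 153 + 459 = 801
Since 801 < 1377, 1377 is deficient.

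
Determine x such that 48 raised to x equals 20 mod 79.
50

Baby-step giant-step with step n = ⌈√79⌉ = 9.
Baby steps 48^j mod 79 (j:value) for j=0..8: 0:1, 1:48, 2:13, 3:71, 4:11, 5:54, 6:64, 7:70, 8:42.
Giant-step multiplier: 48^(-9) ≡ 48^(78-9) = 48^69 ≡ 27 (mod 79).
Giant steps γ_i = 20·27^i mod 79: γ_0=20, γ_1=66, γ_2=44, γ_3=3, γ_4=2, γ_5=54 (in table at j=5).
x = i·n + j = 5·9 + 5 = 50.
Check: 48^50 ≡ 20 (mod 79).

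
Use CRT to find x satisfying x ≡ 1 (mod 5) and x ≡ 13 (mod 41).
136

Using Chinese Remainder Theorem:
M = 5 × 41 = 205
M1 = 41, M2 = 5
y1 = 41^(-1) mod 5 = 1
y2 = 5^(-1) mod 41 = 33
x = (1×41×1 + 13×5×33) mod 205 = 136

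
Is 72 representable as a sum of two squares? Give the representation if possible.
6² + 6² (a=6, b=6)

Factorization: 72 = 2^3 × 3^2
By Fermat: n is sum of two squares iff every prime p ≡ 3 (mod 4) appears to even power.
All primes ≡ 3 (mod 4) appear to even power.
Search a = 0, 1, 2, … for 72 - a² a perfect square: first hit at a = 6: 72 - 36 = 36 = 6².
72 = 6² + 6² = 36 + 36 ✓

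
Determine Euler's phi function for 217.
180

217 = 7 × 31
φ(n) = n × ∏(1 - 1/p) for each prime p dividing n
φ(217) = 217 × (1 - 1/7) × (1 - 1/31) = 180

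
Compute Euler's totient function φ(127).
126

127 = 127
φ(n) = n × ∏(1 - 1/p) for each prime p dividing n
φ(127) = 127 × (1 - 1/127) = 126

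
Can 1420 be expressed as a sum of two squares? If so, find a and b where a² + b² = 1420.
Not possible

Factorization: 1420 = 2^2 × 5 × 71
By Fermat: n is sum of two squares iff every prime p ≡ 3 (mod 4) appears to even power.
Prime(s) ≡ 3 (mod 4) with odd exponent: [(71, 1)]
Therefore 1420 cannot be expressed as a² + b².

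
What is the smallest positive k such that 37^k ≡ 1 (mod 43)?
6

43 is prime, so ord(37) divides φ(43) = 42.
Divisors of 42: 1, 2, 3, 6, 7, 14, 21, 42.
Repeated squaring: 37^1 ≡ 37, 37^2 ≡ 36, 37^4 ≡ 6, 37^8 ≡ 36, 37^16 ≡ 6, 37^32 ≡ 36 (mod 43).
Test 37^d mod 43 for each divisor d in increasing order:
37^1 ≡ 37
37^2 ≡ 36
37^3 = 37^2·37^1 ≡ 42
37^6 = 37^4·37^2 ≡ 1  ← first divisor giving 1
The order is 6.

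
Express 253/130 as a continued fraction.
[1; 1, 17, 1, 1, 3]

Euclidean algorithm steps:
253 = 1 × 130 + 123
130 = 1 × 123 + 7
123 = 17 × 7 + 4
7 = 1 × 4 + 3
4 = 1 × 3 + 1
3 = 3 × 1 + 0
Continued fraction: [1; 1, 17, 1, 1, 3]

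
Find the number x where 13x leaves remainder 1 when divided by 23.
16

gcd(13, 23) = 1, so the inverse exists.
Extended Euclidean algorithm on (23, 13):
23 = 1 × 13 + 10  ⟹  10 = (1)·23 + (-1)·13
13 = 1 × 10 + 3  ⟹  3 = (-1)·23 + (2)·13
10 = 3 × 3 + 1  ⟹  1 = (4)·23 + (-7)·13
So (-7)·13 ≡ 1 (mod 23), i.e. 13^(-1) ≡ -7 ≡ 16 (mod 23).
Check: 13 × 16 = 208 ≡ 1 (mod 23)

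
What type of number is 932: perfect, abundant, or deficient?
deficient

Proper divisors of 932: sum = 1 + 2 + 4 + 233 + 466 = 706
Since 706 < 932, 932 is deficient.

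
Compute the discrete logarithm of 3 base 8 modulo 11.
6

Baby-step giant-step with step n = ⌈√11⌉ = 4.
Baby steps 8^j mod 11 (j:value) for j=0..3: 0:1, 1:8, 2:9, 3:6.
Giant-step multiplier: 8^(-4) ≡ 8^(10-4) = 8^6 ≡ 3 (mod 11).
Giant steps γ_i = 3·3^i mod 11: γ_0=3, γ_1=9 (in table at j=2).
x = i·n + j = 1·4 + 2 = 6.
Check: 8^6 ≡ 3 (mod 11).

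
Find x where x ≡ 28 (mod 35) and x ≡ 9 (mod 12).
273

Using Chinese Remainder Theorem:
M = 35 × 12 = 420
M1 = 12, M2 = 35
y1 = 12^(-1) mod 35 = 3
y2 = 35^(-1) mod 12 = 11
x = (28×12×3 + 9×35×11) mod 420 = 273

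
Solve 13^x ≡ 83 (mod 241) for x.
44

Baby-step giant-step with step n = ⌈√241⌉ = 16.
Baby steps 13^j mod 241 (j:value) for j=0..15: 0:1, 1:13, 2:169, 3:28, 4:123, 5:153, 6:61, 7:70, 8:187, 9:21, 10:32, 11:175, 12:106, 13:173, 14:80, 15:76.
Giant-step multiplier: 13^(-16) ≡ 13^(240-16) = 13^224 ≡ 231 (mod 241).
Giant steps γ_i = 83·231^i mod 241: γ_0=83, γ_1=134, γ_2=106 (in table at j=12).
x = i·n + j = 2·16 + 12 = 44.
Check: 13^44 ≡ 83 (mod 241).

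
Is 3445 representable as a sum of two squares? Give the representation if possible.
9² + 58² (a=9, b=58)

Factorization: 3445 = 5 × 13 × 53
By Fermat: n is sum of two squares iff every prime p ≡ 3 (mod 4) appears to even power.
All primes ≡ 3 (mod 4) appear to even power.
Search a = 0, 1, 2, … for 3445 - a² a perfect square: first hit at a = 9: 3445 - 81 = 3364 = 58².
3445 = 9² + 58² = 81 + 3364 ✓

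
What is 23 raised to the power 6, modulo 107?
105

Repeated squaring. Binary of 6 = 110.
23^1 ≡ 23 (mod 107); 23^2 ≡ 101 (mod 107); 23^4 ≡ 36 (mod 107)
23^6 = 23^2 × 23^4 ≡ 105 (mod 107)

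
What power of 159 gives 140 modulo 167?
131

Baby-step giant-step with step n = ⌈√167⌉ = 13.
Baby steps 159^j mod 167 (j:value) for j=0..12: 0:1, 1:159, 2:64, 3:156, 4:88, 5:131, 6:121, 7:34, 8:62, 9:5, 10:127, 11:153, 12:112.
Giant-step multiplier: 159^(-13) ≡ 159^(166-13) = 159^153 ≡ 52 (mod 167).
Giant steps γ_i = 140·52^i mod 167: γ_0=140, γ_1=99, γ_2=138, γ_3=162, γ_4=74, γ_5=7, γ_6=30, γ_7=57, γ_8=125, γ_9=154, γ_10=159 (in table at j=1).
x = i·n + j = 10·13 + 1 = 131.
Check: 159^131 ≡ 140 (mod 167).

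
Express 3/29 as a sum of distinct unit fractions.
1/10 + 1/290

Greedy algorithm:
3/29: ceiling(29/3) = 10, use 1/10
1/290: ceiling(290/1) = 290, use 1/290
Result: 3/29 = 1/10 + 1/290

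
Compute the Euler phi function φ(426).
140

426 = 2 × 3 × 71
φ(n) = n × ∏(1 - 1/p) for each prime p dividing n
φ(426) = 426 × (1 - 1/2) × (1 - 1/3) × (1 - 1/71) = 140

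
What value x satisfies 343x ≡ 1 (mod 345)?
172

gcd(343, 345) = 1, so the inverse exists.
Extended Euclidean algorithm on (345, 343):
345 = 1 × 343 + 2  ⟹  2 = (1)·345 + (-1)·343
343 = 171 × 2 + 1  ⟹  1 = (-171)·345 + (172)·343
So (172)·343 ≡ 1 (mod 345), i.e. 343^(-1) ≡ 172 (mod 345).
Check: 343 × 172 = 58996 ≡ 1 (mod 345)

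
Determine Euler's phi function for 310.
120

310 = 2 × 5 × 31
φ(n) = n × ∏(1 - 1/p) for each prime p dividing n
φ(310) = 310 × (1 - 1/2) × (1 - 1/5) × (1 - 1/31) = 120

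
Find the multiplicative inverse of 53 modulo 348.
197

gcd(53, 348) = 1, so the inverse exists.
Extended Euclidean algorithm on (348, 53):
348 = 6 × 53 + 30  ⟹  30 = (1)·348 + (-6)·53
53 = 1 × 30 + 23  ⟹  23 = (-1)·348 + (7)·53
30 = 1 × 23 + 7  ⟹  7 = (2)·348 + (-13)·53
23 = 3 × 7 + 2  ⟹  2 = (-7)·348 + (46)·53
7 = 3 × 2 + 1  ⟹  1 = (23)·348 + (-151)·53
So (-151)·53 ≡ 1 (mod 348), i.e. 53^(-1) ≡ -151 ≡ 197 (mod 348).
Check: 53 × 197 = 10441 ≡ 1 (mod 348)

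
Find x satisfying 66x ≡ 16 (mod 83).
x ≡ 43 (mod 83)

gcd(66, 83) = 1, which divides 16, so solutions exist.
Find 66^(-1) mod 83 by the extended Euclidean algorithm:
83 = 1 × 66 + 17  ⟹  17 = (1)·83 + (-1)·66
66 = 3 × 17 + 15  ⟹  15 = (-3)·83 + (4)·66
17 = 1 × 15 + 2  ⟹  2 = (4)·83 + (-5)·66
15 = 7 × 2 + 1  ⟹  1 = (-31)·83 + (39)·66
So (39)·66 ≡ 1 (mod 83), i.e. 66^(-1) ≡ 39 (mod 83).
x ≡ 39 × 16 = 624 ≡ 43 (mod 83).
Check: 66 × 43 = 2838 ≡ 16 (mod 83).
Unique solution: x ≡ 43 (mod 83)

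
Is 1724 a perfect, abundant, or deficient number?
deficient

Proper divisors of 1724: sum = 1 + 2 + 4 + 431 + 862 = 1300
Since 1300 < 1724, 1724 is deficient.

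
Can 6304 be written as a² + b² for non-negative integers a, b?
52² + 60² (a=52, b=60)

Factorization: 6304 = 2^5 × 197
By Fermat: n is sum of two squares iff every prime p ≡ 3 (mod 4) appears to even power.
All primes ≡ 3 (mod 4) appear to even power.
Search a = 0, 1, 2, … for 6304 - a² a perfect square: first hit at a = 52: 6304 - 2704 = 3600 = 60².
6304 = 52² + 60² = 2704 + 3600 ✓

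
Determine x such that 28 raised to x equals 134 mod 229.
152

Baby-step giant-step with step n = ⌈√229⌉ = 16.
Baby steps 28^j mod 229 (j:value) for j=0..15: 0:1, 1:28, 2:97, 3:197, 4:20, 5:102, 6:108, 7:47, 8:171, 9:208, 10:99, 11:24, 12:214, 13:38, 14:148, 15:22.
Giant-step multiplier: 28^(-16) ≡ 28^(228-16) = 28^212 ≡ 129 (mod 229).
Giant steps γ_i = 134·129^i mod 229: γ_0=134, γ_1=111, γ_2=121, γ_3=37, γ_4=193, γ_5=165, γ_6=217, γ_7=55, γ_8=225, γ_9=171 (in table at j=8).
x = i·n + j = 9·16 + 8 = 152.
Check: 28^152 ≡ 134 (mod 229).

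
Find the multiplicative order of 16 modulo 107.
53

107 is prime, so ord(16) divides φ(107) = 106.
Divisors of 106: 1, 2, 53, 106.
Repeated squaring: 16^1 ≡ 16, 16^2 ≡ 42, 16^4 ≡ 52, 16^8 ≡ 29, 16^16 ≡ 92, 16^32 ≡ 11, 16^64 ≡ 14 (mod 107).
Test 16^d mod 107 for each divisor d in increasing order:
16^1 ≡ 16
16^2 ≡ 42
16^53 = 16^32·16^16·16^4·16^1 ≡ 1  ← first divisor giving 1
The order is 53.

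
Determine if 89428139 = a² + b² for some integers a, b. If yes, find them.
Not possible

Factorization: 89428139 = 73 × 107^3
By Fermat: n is sum of two squares iff every prime p ≡ 3 (mod 4) appears to even power.
Prime(s) ≡ 3 (mod 4) with odd exponent: [(107, 3)]
Therefore 89428139 cannot be expressed as a² + b².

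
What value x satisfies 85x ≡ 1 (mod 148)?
101

gcd(85, 148) = 1, so the inverse exists.
Extended Euclidean algorithm on (148, 85):
148 = 1 × 85 + 63  ⟹  63 = (1)·148 + (-1)·85
85 = 1 × 63 + 22  ⟹  22 = (-1)·148 + (2)·85
63 = 2 × 22 + 19  ⟹  19 = (3)·148 + (-5)·85
22 = 1 × 19 + 3  ⟹  3 = (-4)·148 + (7)·85
19 = 6 × 3 + 1  ⟹  1 = (27)·148 + (-47)·85
So (-47)·85 ≡ 1 (mod 148), i.e. 85^(-1) ≡ -47 ≡ 101 (mod 148).
Check: 85 × 101 = 8585 ≡ 1 (mod 148)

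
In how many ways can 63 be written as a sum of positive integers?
1505499

p(n) counts ways to write n as a sum of positive integers (order ignored).
Euler's pentagonal recurrence: p(k) = p(k-1) + p(k-2) - p(k-5) - p(k-7) + p(k-12) + p(k-15) - ... (offsets j(3j∓1)/2, signs ++--, p(0)=1, p(<0)=0).
DP table for k = 0..62: p(0)=1, p(1)=1, p(2)=2, p(3)=3, p(4)=5, p(5)=7, p(6)=11, p(7)=15, p(8)=22, p(9)=30, p(10)=42, p(11)=56, p(12)=77, p(13)=101, p(14)=135, p(15)=176, p(16)=231, p(17)=297, p(18)=385, p(19)=490, p(20)=627, p(21)=792, p(22)=1002, p(23)=1255, p(24)=1575, p(25)=1958, p(26)=2436, p(27)=3010, p(28)=3718, p(29)=4565, p(30)=5604, p(31)=6842, p(32)=8349, p(33)=10143, p(34)=12310, p(35)=14883, p(36)=17977, p(37)=21637, p(38)=26015, p(39)=31185, p(40)=37338, p(41)=44583, p(42)=53174, p(43)=63261, p(44)=75175, p(45)=89134, p(46)=105558, p(47)=124754, p(48)=147273, p(49)=173525, p(50)=204226, p(51)=239943, p(52)=281589, p(53)=329931, p(54)=386155, p(55)=451276, p(56)=526823, p(57)=614154, p(58)=715220, p(59)=831820, p(60)=966467, p(61)=1121505, p(62)=1300156.
Final step: p(63) = p(62) + p(61) - p(58) - p(56) + p(51) + p(48) - p(41) - p(37) + p(28) + p(23) - p(12) - p(6)
= 1300156 + 1121505 - 715220 - 526823 + 239943 + 147273 - 44583 - 21637 + 3718 + 1255 - 77 - 11
= 1505499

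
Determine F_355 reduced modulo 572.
489

Matrix identity: Q^n = [[F_(n+1), F_n], [F_n, F_(n-1)]] with Q = [[1,1],[1,0]].
n = 355 = 101100011₂. Square-and-multiply, entries mod 572:
Q^1 = [[1,1],[1,0]]
Q^2 = (Q^1)² = [[2,1],[1,1]]
Q^5 = (Q^2)²·Q = [[8,5],[5,3]]
Q^11 = (Q^5)²·Q = [[144,89],[89,55]]
Q^22 = (Q^11)² = [[57,551],[551,78]]
Q^44 = (Q^22)² = [[258,25],[25,233]]
Q^88 = (Q^44)² = [[265,263],[263,2]]
Q^177 = (Q^88)²·Q = [[263,398],[398,437]]
Q^355 = (Q^177)²·Q = [[525,489],[489,36]]
F_355 mod 572 = Q^355[0][1] = 489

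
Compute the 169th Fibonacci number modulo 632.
233

Matrix identity: Q^n = [[F_(n+1), F_n], [F_n, F_(n-1)]] with Q = [[1,1],[1,0]].
n = 169 = 10101001₂. Square-and-multiply, entries mod 632:
Q^1 = [[1,1],[1,0]]
Q^2 = (Q^1)² = [[2,1],[1,1]]
Q^5 = (Q^2)²·Q = [[8,5],[5,3]]
Q^10 = (Q^5)² = [[89,55],[55,34]]
Q^21 = (Q^10)²·Q = [[15,202],[202,445]]
Q^42 = (Q^21)² = [[581,16],[16,565]]
Q^84 = (Q^42)² = [[329,8],[8,321]]
Q^169 = (Q^84)²·Q = [[377,233],[233,144]]
F_169 mod 632 = Q^169[0][1] = 233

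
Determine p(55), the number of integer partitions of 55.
451276

p(n) counts ways to write n as a sum of positive integers (order ignored).
Euler's pentagonal recurrence: p(k) = p(k-1) + p(k-2) - p(k-5) - p(k-7) + p(k-12) + p(k-15) - ... (offsets j(3j∓1)/2, signs ++--, p(0)=1, p(<0)=0).
DP table for k = 0..54: p(0)=1, p(1)=1, p(2)=2, p(3)=3, p(4)=5, p(5)=7, p(6)=11, p(7)=15, p(8)=22, p(9)=30, p(10)=42, p(11)=56, p(12)=77, p(13)=101, p(14)=135, p(15)=176, p(16)=231, p(17)=297, p(18)=385, p(19)=490, p(20)=627, p(21)=792, p(22)=1002, p(23)=1255, p(24)=1575, p(25)=1958, p(26)=2436, p(27)=3010, p(28)=3718, p(29)=4565, p(30)=5604, p(31)=6842, p(32)=8349, p(33)=10143, p(34)=12310, p(35)=14883, p(36)=17977, p(37)=21637, p(38)=26015, p(39)=31185, p(40)=37338, p(41)=44583, p(42)=53174, p(43)=63261, p(44)=75175, p(45)=89134, p(46)=105558, p(47)=124754, p(48)=147273, p(49)=173525, p(50)=204226, p(51)=239943, p(52)=281589, p(53)=329931, p(54)=386155.
Final step: p(55) = p(54) + p(53) - p(50) - p(48) + p(43) + p(40) - p(33) - p(29) + p(20) + p(15) - p(4)
= 386155 + 329931 - 204226 - 147273 + 63261 + 37338 - 10143 - 4565 + 627 + 176 - 5
= 451276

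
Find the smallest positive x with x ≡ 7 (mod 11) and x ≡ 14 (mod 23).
106

Using Chinese Remainder Theorem:
M = 11 × 23 = 253
M1 = 23, M2 = 11
y1 = 23^(-1) mod 11 = 1
y2 = 11^(-1) mod 23 = 21
x = (7×23×1 + 14×11×21) mod 253 = 106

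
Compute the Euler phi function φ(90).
24

90 = 2 × 3^2 × 5
φ(n) = n × ∏(1 - 1/p) for each prime p dividing n
φ(90) = 90 × (1 - 1/2) × (1 - 1/3) × (1 - 1/5) = 24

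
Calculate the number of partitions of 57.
614154

p(n) counts ways to write n as a sum of positive integers (order ignored).
Euler's pentagonal recurrence: p(k) = p(k-1) + p(k-2) - p(k-5) - p(k-7) + p(k-12) + p(k-15) - ... (offsets j(3j∓1)/2, signs ++--, p(0)=1, p(<0)=0).
DP table for k = 0..56: p(0)=1, p(1)=1, p(2)=2, p(3)=3, p(4)=5, p(5)=7, p(6)=11, p(7)=15, p(8)=22, p(9)=30, p(10)=42, p(11)=56, p(12)=77, p(13)=101, p(14)=135, p(15)=176, p(16)=231, p(17)=297, p(18)=385, p(19)=490, p(20)=627, p(21)=792, p(22)=1002, p(23)=1255, p(24)=1575, p(25)=1958, p(26)=2436, p(27)=3010, p(28)=3718, p(29)=4565, p(30)=5604, p(31)=6842, p(32)=8349, p(33)=10143, p(34)=12310, p(35)=14883, p(36)=17977, p(37)=21637, p(38)=26015, p(39)=31185, p(40)=37338, p(41)=44583, p(42)=53174, p(43)=63261, p(44)=75175, p(45)=89134, p(46)=105558, p(47)=124754, p(48)=147273, p(49)=173525, p(50)=204226, p(51)=239943, p(52)=281589, p(53)=329931, p(54)=386155, p(55)=451276, p(56)=526823.
Final step: p(57) = p(56) + p(55) - p(52) - p(50) + p(45) + p(42) - p(35) - p(31) + p(22) + p(17) - p(6) - p(0)
= 526823 + 451276 - 281589 - 204226 + 89134 + 53174 - 14883 - 6842 + 1002 + 297 - 11 - 1
= 614154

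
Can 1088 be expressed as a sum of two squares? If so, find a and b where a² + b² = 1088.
8² + 32² (a=8, b=32)

Factorization: 1088 = 2^6 × 17
By Fermat: n is sum of two squares iff every prime p ≡ 3 (mod 4) appears to even power.
All primes ≡ 3 (mod 4) appear to even power.
Search a = 0, 1, 2, … for 1088 - a² a perfect square: first hit at a = 8: 1088 - 64 = 1024 = 32².
1088 = 8² + 32² = 64 + 1024 ✓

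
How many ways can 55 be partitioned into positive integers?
451276

p(n) counts ways to write n as a sum of positive integers (order ignored).
Euler's pentagonal recurrence: p(k) = p(k-1) + p(k-2) - p(k-5) - p(k-7) + p(k-12) + p(k-15) - ... (offsets j(3j∓1)/2, signs ++--, p(0)=1, p(<0)=0).
DP table for k = 0..54: p(0)=1, p(1)=1, p(2)=2, p(3)=3, p(4)=5, p(5)=7, p(6)=11, p(7)=15, p(8)=22, p(9)=30, p(10)=42, p(11)=56, p(12)=77, p(13)=101, p(14)=135, p(15)=176, p(16)=231, p(17)=297, p(18)=385, p(19)=490, p(20)=627, p(21)=792, p(22)=1002, p(23)=1255, p(24)=1575, p(25)=1958, p(26)=2436, p(27)=3010, p(28)=3718, p(29)=4565, p(30)=5604, p(31)=6842, p(32)=8349, p(33)=10143, p(34)=12310, p(35)=14883, p(36)=17977, p(37)=21637, p(38)=26015, p(39)=31185, p(40)=37338, p(41)=44583, p(42)=53174, p(43)=63261, p(44)=75175, p(45)=89134, p(46)=105558, p(47)=124754, p(48)=147273, p(49)=173525, p(50)=204226, p(51)=239943, p(52)=281589, p(53)=329931, p(54)=386155.
Final step: p(55) = p(54) + p(53) - p(50) - p(48) + p(43) + p(40) - p(33) - p(29) + p(20) + p(15) - p(4)
= 386155 + 329931 - 204226 - 147273 + 63261 + 37338 - 10143 - 4565 + 627 + 176 - 5
= 451276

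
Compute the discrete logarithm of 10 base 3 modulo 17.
3

Baby-step giant-step with step n = ⌈√17⌉ = 5.
Baby steps 3^j mod 17 (j:value) for j=0..4: 0:1, 1:3, 2:9, 3:10, 4:13.
h = 10 is already in the table at j=3, so x = 3.
Check: 3^3 ≡ 10 (mod 17).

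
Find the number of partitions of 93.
82010177

p(n) counts ways to write n as a sum of positive integers (order ignored).
Euler's pentagonal recurrence: p(k) = p(k-1) + p(k-2) - p(k-5) - p(k-7) + p(k-12) + p(k-15) - ... (offsets j(3j∓1)/2, signs ++--, p(0)=1, p(<0)=0).
DP table for k = 0..92: p(0)=1, p(1)=1, p(2)=2, p(3)=3, p(4)=5, p(5)=7, p(6)=11, p(7)=15, p(8)=22, p(9)=30, p(10)=42, p(11)=56, p(12)=77, p(13)=101, p(14)=135, p(15)=176, p(16)=231, p(17)=297, p(18)=385, p(19)=490, p(20)=627, p(21)=792, p(22)=1002, p(23)=1255, p(24)=1575, p(25)=1958, p(26)=2436, p(27)=3010, p(28)=3718, p(29)=4565, p(30)=5604, p(31)=6842, p(32)=8349, p(33)=10143, p(34)=12310, p(35)=14883, p(36)=17977, p(37)=21637, p(38)=26015, p(39)=31185, p(40)=37338, p(41)=44583, p(42)=53174, p(43)=63261, p(44)=75175, p(45)=89134, p(46)=105558, p(47)=124754, p(48)=147273, p(49)=173525, p(50)=204226, p(51)=239943, p(52)=281589, p(53)=329931, p(54)=386155, p(55)=451276, p(56)=526823, p(57)=614154, p(58)=715220, p(59)=831820, p(60)=966467, p(61)=1121505, p(62)=1300156, p(63)=1505499, p(64)=1741630, p(65)=2012558, p(66)=2323520, p(67)=2679689, p(68)=3087735, p(69)=3554345, p(70)=4087968, p(71)=4697205, p(72)=5392783, p(73)=6185689, p(74)=7089500, p(75)=8118264, p(76)=9289091, p(77)=10619863, p(78)=12132164, p(79)=13848650, p(80)=15796476, p(81)=18004327, p(82)=20506255, p(83)=23338469, p(84)=26543660, p(85)=30167357, p(86)=34262962, p(87)=38887673, p(88)=44108109, p(89)=49995925, p(90)=56634173, p(91)=64112359, p(92)=72533807.
Final step: p(93) = p(92) + p(91) - p(88) - p(86) + p(81) + p(78) - p(71) - p(67) + p(58) + p(53) - p(42) - p(36) + p(23) + p(16) - p(1)
= 72533807 + 64112359 - 44108109 - 34262962 + 18004327 + 12132164 - 4697205 - 2679689 + 715220 + 329931 - 53174 - 17977 + 1255 + 231 - 1
= 82010177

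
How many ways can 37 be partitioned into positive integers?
21637

p(n) counts ways to write n as a sum of positive integers (order ignored).
Euler's pentagonal recurrence: p(k) = p(k-1) + p(k-2) - p(k-5) - p(k-7) + p(k-12) + p(k-15) - ... (offsets j(3j∓1)/2, signs ++--, p(0)=1, p(<0)=0).
DP table for k = 0..36: p(0)=1, p(1)=1, p(2)=2, p(3)=3, p(4)=5, p(5)=7, p(6)=11, p(7)=15, p(8)=22, p(9)=30, p(10)=42, p(11)=56, p(12)=77, p(13)=101, p(14)=135, p(15)=176, p(16)=231, p(17)=297, p(18)=385, p(19)=490, p(20)=627, p(21)=792, p(22)=1002, p(23)=1255, p(24)=1575, p(25)=1958, p(26)=2436, p(27)=3010, p(28)=3718, p(29)=4565, p(30)=5604, p(31)=6842, p(32)=8349, p(33)=10143, p(34)=12310, p(35)=14883, p(36)=17977.
Final step: p(37) = p(36) + p(35) - p(32) - p(30) + p(25) + p(22) - p(15) - p(11) + p(2)
= 17977 + 14883 - 8349 - 5604 + 1958 + 1002 - 176 - 56 + 2
= 21637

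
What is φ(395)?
312

395 = 5 × 79
φ(n) = n × ∏(1 - 1/p) for each prime p dividing n
φ(395) = 395 × (1 - 1/5) × (1 - 1/79) = 312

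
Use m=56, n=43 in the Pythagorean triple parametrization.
(1287, 4816, 4985)

Euclid's formula: a = m² - n², b = 2mn, c = m² + n²
m = 56, n = 43
a = 56² - 43² = 3136 - 1849 = 1287
b = 2 × 56 × 43 = 4816
c = 56² + 43² = 3136 + 1849 = 4985
Verification: 1287² + 4816² = 1656369 + 23193856 = 24850225 = 4985² ✓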